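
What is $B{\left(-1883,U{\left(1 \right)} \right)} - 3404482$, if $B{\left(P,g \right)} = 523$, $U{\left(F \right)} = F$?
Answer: $-3403959$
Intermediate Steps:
$B{\left(-1883,U{\left(1 \right)} \right)} - 3404482 = 523 - 3404482 = -3403959$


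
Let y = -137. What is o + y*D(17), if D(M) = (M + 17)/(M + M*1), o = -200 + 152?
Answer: -185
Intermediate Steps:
o = -48
D(M) = (17 + M)/(2*M) (D(M) = (17 + M)/(M + M) = (17 + M)/((2*M)) = (17 + M)*(1/(2*M)) = (17 + M)/(2*M))
o + y*D(17) = -48 - 137*(17 + 17)/(2*17) = -48 - 137*34/(2*17) = -48 - 137*1 = -48 - 137 = -185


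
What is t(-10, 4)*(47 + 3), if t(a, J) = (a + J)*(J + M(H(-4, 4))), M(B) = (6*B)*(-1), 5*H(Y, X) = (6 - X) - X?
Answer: -1920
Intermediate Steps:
H(Y, X) = 6/5 - 2*X/5 (H(Y, X) = ((6 - X) - X)/5 = (6 - 2*X)/5 = 6/5 - 2*X/5)
M(B) = -6*B
t(a, J) = (12/5 + J)*(J + a) (t(a, J) = (a + J)*(J - 6*(6/5 - ⅖*4)) = (J + a)*(J - 6*(6/5 - 8/5)) = (J + a)*(J - 6*(-⅖)) = (J + a)*(J + 12/5) = (J + a)*(12/5 + J) = (12/5 + J)*(J + a))
t(-10, 4)*(47 + 3) = (4² + (12/5)*4 + (12/5)*(-10) + 4*(-10))*(47 + 3) = (16 + 48/5 - 24 - 40)*50 = -192/5*50 = -1920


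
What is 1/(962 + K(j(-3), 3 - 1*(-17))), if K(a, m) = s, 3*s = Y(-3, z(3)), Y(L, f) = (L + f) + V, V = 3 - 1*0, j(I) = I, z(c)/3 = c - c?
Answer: 1/962 ≈ 0.0010395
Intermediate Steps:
z(c) = 0 (z(c) = 3*(c - c) = 3*0 = 0)
V = 3 (V = 3 + 0 = 3)
Y(L, f) = 3 + L + f (Y(L, f) = (L + f) + 3 = 3 + L + f)
s = 0 (s = (3 - 3 + 0)/3 = (⅓)*0 = 0)
K(a, m) = 0
1/(962 + K(j(-3), 3 - 1*(-17))) = 1/(962 + 0) = 1/962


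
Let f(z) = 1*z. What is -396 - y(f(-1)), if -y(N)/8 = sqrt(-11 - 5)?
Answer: -396 + 32*I ≈ -396.0 + 32.0*I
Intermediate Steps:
f(z) = z
y(N) = -32*I (y(N) = -8*sqrt(-11 - 5) = -32*I)
-396 - y(f(-1)) = -396 - (-32)*I = -396 + 32*I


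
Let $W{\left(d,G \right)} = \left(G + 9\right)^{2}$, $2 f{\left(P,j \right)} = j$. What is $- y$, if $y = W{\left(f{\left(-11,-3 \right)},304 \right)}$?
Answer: $-97969$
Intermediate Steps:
$f{\left(P,j \right)} = \frac{j}{2}$
$W{\left(d,G \right)} = \left(9 + G\right)^{2}$
$y = 97969$ ($y = \left(9 + 304\right)^{2} = 313^{2} = 97969$)
$- y = \left(-1\right) 97969 = -97969$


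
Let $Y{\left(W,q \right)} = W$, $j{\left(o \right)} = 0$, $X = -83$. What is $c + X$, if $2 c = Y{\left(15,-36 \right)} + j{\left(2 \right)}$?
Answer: $- \frac{151}{2} \approx -75.5$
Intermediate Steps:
$c = \frac{15}{2}$ ($c = \frac{15 + 0}{2} = \frac{1}{2} \cdot 15 = \frac{15}{2} \approx 7.5$)
$c + X = \frac{15}{2} - 83 = - \frac{151}{2}$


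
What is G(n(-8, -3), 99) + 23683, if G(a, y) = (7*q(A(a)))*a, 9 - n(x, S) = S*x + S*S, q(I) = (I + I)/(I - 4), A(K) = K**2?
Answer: 3338285/143 ≈ 23345.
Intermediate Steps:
q(I) = 2*I/(-4 + I) (q(I) = (2*I)/(-4 + I) = 2*I/(-4 + I))
n(x, S) = 9 - S**2 - S*x (n(x, S) = 9 - (S*x + S*S) = 9 - (S*x + S**2) = 9 - (S**2 + S*x) = 9 + (-S**2 - S*x) = 9 - S**2 - S*x)
G(a, y) = 14*a**3/(-4 + a**2) (G(a, y) = (7*(2*a**2/(-4 + a**2)))*a = (14*a**2/(-4 + a**2))*a = 14*a**3/(-4 + a**2))
G(n(-8, -3), 99) + 23683 = 14*(9 - 1*(-3)**2 - 1*(-3)*(-8))**3/(-4 + (9 - 1*(-3)**2 - 1*(-3)*(-8))**2) + 23683 = 14*(9 - 1*9 - 24)**3/(-4 + (9 - 1*9 - 24)**2) + 23683 = 14*(9 - 9 - 24)**3/(-4 + (9 - 9 - 24)**2) + 23683 = 14*(-24)**3/(-4 + (-24)**2) + 23683 = 14*(-13824)/(-4 + 576) + 23683 = 14*(-13824)/572 + 23683 = 14*(-13824)*(1/572) + 23683 = -48384/143 + 23683 = 3338285/143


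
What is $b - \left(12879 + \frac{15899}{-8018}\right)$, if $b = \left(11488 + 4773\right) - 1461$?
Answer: $\frac{15418477}{8018} \approx 1923.0$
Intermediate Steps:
$b = 14800$ ($b = 16261 - 1461 = 14800$)
$b - \left(12879 + \frac{15899}{-8018}\right) = 14800 - \left(12879 + \frac{15899}{-8018}\right) = 14800 - \frac{103247923}{8018} = \frac{15418477}{8018}$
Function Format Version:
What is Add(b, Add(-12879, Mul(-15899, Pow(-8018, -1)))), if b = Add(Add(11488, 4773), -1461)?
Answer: Rational(15418477, 8018) ≈ 1923.0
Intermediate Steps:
b = 14800 (b = Add(16261, -1461) = 14800)
Add(b, Add(-12879, Mul(-15899, Pow(-8018, -1)))) = Add(14800, Add(-12879, Mul(-15899, Pow(-8018, -1)))) = Add(14800, Add(-12879, Mul(-15899, Rational(-1, 8018)))) = Add(14800, Add(-12879, Rational(15899, 8018))) = Add(14800, Rational(-103247923, 8018)) = Rational(15418477, 8018)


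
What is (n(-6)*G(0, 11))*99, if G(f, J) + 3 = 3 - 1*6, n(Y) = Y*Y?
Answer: -21384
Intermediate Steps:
n(Y) = Y**2
G(f, J) = -6 (G(f, J) = -3 + (3 - 1*6) = -3 + (3 - 6) = -3 - 3 = -6)
(n(-6)*G(0, 11))*99 = ((-6)**2*(-6))*99 = (36*(-6))*99 = -216*99 = -21384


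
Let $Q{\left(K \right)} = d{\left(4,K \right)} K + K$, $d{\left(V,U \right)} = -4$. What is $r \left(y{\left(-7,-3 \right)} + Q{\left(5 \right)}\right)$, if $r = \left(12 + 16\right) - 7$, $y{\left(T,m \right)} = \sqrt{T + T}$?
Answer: $-315 + 21 i \sqrt{14} \approx -315.0 + 78.575 i$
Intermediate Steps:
$y{\left(T,m \right)} = \sqrt{2} \sqrt{T}$ ($y{\left(T,m \right)} = \sqrt{2 T} = \sqrt{2} \sqrt{T}$)
$Q{\left(K \right)} = - 3 K$ ($Q{\left(K \right)} = - 4 K + K = - 3 K$)
$r = 21$ ($r = 28 - 7 = 21$)
$r \left(y{\left(-7,-3 \right)} + Q{\left(5 \right)}\right) = 21 \left(\sqrt{2} \sqrt{-7} - 15\right) = 21 \left(\sqrt{2} i \sqrt{7} - 15\right) = 21 \left(i \sqrt{14} - 15\right) = 21 \left(-15 + i \sqrt{14}\right) = -315 + 21 i \sqrt{14}$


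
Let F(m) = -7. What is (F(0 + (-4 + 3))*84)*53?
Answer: -31164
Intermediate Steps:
(F(0 + (-4 + 3))*84)*53 = -7*84*53 = -588*53 = -31164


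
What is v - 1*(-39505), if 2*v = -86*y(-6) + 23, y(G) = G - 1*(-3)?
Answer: 79291/2 ≈ 39646.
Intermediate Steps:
y(G) = 3 + G (y(G) = G + 3 = 3 + G)
v = 281/2 (v = (-86*(3 - 6) + 23)/2 = (-86*(-3) + 23)/2 = (258 + 23)/2 = (½)*281 = 281/2 ≈ 140.50)
v - 1*(-39505) = 281/2 - 1*(-39505) = 281/2 + 39505 = 79291/2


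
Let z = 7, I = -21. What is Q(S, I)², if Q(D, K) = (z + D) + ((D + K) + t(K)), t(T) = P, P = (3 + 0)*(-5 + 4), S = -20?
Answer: 3249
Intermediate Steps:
P = -3 (P = 3*(-1) = -3)
t(T) = -3
Q(D, K) = 4 + K + 2*D (Q(D, K) = (7 + D) + ((D + K) - 3) = (7 + D) + (-3 + D + K) = 4 + K + 2*D)
Q(S, I)² = (4 - 21 + 2*(-20))² = (4 - 21 - 40)² = (-57)² = 3249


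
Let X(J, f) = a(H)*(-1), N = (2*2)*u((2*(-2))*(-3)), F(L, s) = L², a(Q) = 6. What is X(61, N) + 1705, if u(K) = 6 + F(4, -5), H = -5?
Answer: 1699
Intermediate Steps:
u(K) = 22 (u(K) = 6 + 4² = 6 + 16 = 22)
N = 88 (N = (2*2)*22 = 4*22 = 88)
X(J, f) = -6 (X(J, f) = 6*(-1) = -6)
X(61, N) + 1705 = -6 + 1705 = 1699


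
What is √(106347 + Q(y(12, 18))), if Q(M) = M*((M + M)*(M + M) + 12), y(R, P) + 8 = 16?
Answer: √108491 ≈ 329.38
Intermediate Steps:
y(R, P) = 8 (y(R, P) = -8 + 16 = 8)
Q(M) = M*(12 + 4*M²) (Q(M) = M*((2*M)*(2*M) + 12) = M*(4*M² + 12) = M*(12 + 4*M²))
√(106347 + Q(y(12, 18))) = √(106347 + 4*8*(3 + 8²)) = √(106347 + 4*8*(3 + 64)) = √(106347 + 4*8*67) = √(106347 + 2144) = √108491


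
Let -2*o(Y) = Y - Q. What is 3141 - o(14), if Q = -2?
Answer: 3149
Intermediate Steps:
o(Y) = -1 - Y/2 (o(Y) = -(Y - 1*(-2))/2 = -(Y + 2)/2 = -(2 + Y)/2 = -1 - Y/2)
3141 - o(14) = 3141 - (-1 - ½*14) = 3141 - (-1 - 7) = 3141 - 1*(-8) = 3141 + 8 = 3149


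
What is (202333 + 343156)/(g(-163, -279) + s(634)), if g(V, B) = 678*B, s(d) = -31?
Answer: -545489/189193 ≈ -2.8832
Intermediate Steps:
(202333 + 343156)/(g(-163, -279) + s(634)) = (202333 + 343156)/(678*(-279) - 31) = 545489/(-189162 - 31) = 545489/(-189193) = 545489*(-1/189193) = -545489/189193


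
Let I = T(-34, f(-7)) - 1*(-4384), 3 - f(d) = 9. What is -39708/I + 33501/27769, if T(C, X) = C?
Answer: -159487017/20132525 ≈ -7.9219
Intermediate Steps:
f(d) = -6 (f(d) = 3 - 1*9 = 3 - 9 = -6)
I = 4350 (I = -34 - 1*(-4384) = -34 + 4384 = 4350)
-39708/I + 33501/27769 = -39708/4350 + 33501/27769 = -39708*1/4350 + 33501*(1/27769) = -6618/725 + 33501/27769 = -159487017/20132525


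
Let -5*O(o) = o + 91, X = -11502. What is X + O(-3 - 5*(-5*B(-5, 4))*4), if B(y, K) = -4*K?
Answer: -55998/5 ≈ -11200.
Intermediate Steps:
O(o) = -91/5 - o/5 (O(o) = -(o + 91)/5 = -(91 + o)/5 = -91/5 - o/5)
X + O(-3 - 5*(-5*B(-5, 4))*4) = -11502 + (-91/5 - (-3 - 5*(-(-20)*4)*4)/5) = -11502 + (-91/5 - (-3 - 5*(-5*(-16))*4)/5) = -11502 + (-91/5 - (-3 - 400*4)/5) = -11502 + (-91/5 - (-3 - 5*320)/5) = -11502 + (-91/5 - (-3 - 1600)/5) = -11502 + (-91/5 - ⅕*(-1603)) = -11502 + (-91/5 + 1603/5) = -11502 + 1512/5 = -55998/5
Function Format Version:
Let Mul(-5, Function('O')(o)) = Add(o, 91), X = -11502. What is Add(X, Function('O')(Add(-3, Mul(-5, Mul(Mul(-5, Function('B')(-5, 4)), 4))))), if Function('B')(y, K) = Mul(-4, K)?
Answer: Rational(-55998, 5) ≈ -11200.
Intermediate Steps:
Function('O')(o) = Add(Rational(-91, 5), Mul(Rational(-1, 5), o)) (Function('O')(o) = Mul(Rational(-1, 5), Add(o, 91)) = Mul(Rational(-1, 5), Add(91, o)) = Add(Rational(-91, 5), Mul(Rational(-1, 5), o)))
Add(X, Function('O')(Add(-3, Mul(-5, Mul(Mul(-5, Function('B')(-5, 4)), 4))))) = Add(-11502, Add(Rational(-91, 5), Mul(Rational(-1, 5), Add(-3, Mul(-5, Mul(Mul(-5, Mul(-4, 4)), 4)))))) = Add(-11502, Add(Rational(-91, 5), Mul(Rational(-1, 5), Add(-3, Mul(-5, Mul(Mul(-5, -16), 4)))))) = Add(-11502, Add(Rational(-91, 5), Mul(Rational(-1, 5), Add(-3, Mul(-5, Mul(80, 4)))))) = Add(-11502, Add(Rational(-91, 5), Mul(Rational(-1, 5), Add(-3, Mul(-5, 320))))) = Add(-11502, Add(Rational(-91, 5), Mul(Rational(-1, 5), Add(-3, -1600)))) = Add(-11502, Add(Rational(-91, 5), Mul(Rational(-1, 5), -1603))) = Add(-11502, Add(Rational(-91, 5), Rational(1603, 5))) = Add(-11502, Rational(1512, 5)) = Rational(-55998, 5)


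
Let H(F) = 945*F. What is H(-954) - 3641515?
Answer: -4543045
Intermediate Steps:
H(-954) - 3641515 = 945*(-954) - 3641515 = -901530 - 3641515 = -4543045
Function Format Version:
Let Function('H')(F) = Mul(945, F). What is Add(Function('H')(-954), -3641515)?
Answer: -4543045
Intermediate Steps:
Add(Function('H')(-954), -3641515) = Add(Mul(945, -954), -3641515) = Add(-901530, -3641515) = -4543045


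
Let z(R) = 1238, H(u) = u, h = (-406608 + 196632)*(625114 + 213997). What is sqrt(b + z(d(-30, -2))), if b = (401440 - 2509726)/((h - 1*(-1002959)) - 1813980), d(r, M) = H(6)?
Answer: 2*sqrt(9608216952991253613628991)/176193982357 ≈ 35.185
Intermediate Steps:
h = -176193171336 (h = -209976*839111 = -176193171336)
d(r, M) = 6
b = 2108286/176193982357 (b = (401440 - 2509726)/((-176193171336 - 1*(-1002959)) - 1813980) = -2108286/((-176193171336 + 1002959) - 1813980) = -2108286/(-176192168377 - 1813980) = -2108286/(-176193982357) = -2108286*(-1/176193982357) = 2108286/176193982357 ≈ 1.1966e-5)
sqrt(b + z(d(-30, -2))) = sqrt(2108286/176193982357 + 1238) = sqrt(218128152266252/176193982357) = 2*sqrt(9608216952991253613628991)/176193982357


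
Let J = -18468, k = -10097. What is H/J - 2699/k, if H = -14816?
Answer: 49860571/46617849 ≈ 1.0696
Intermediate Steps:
H/J - 2699/k = -14816/(-18468) - 2699/(-10097) = -14816*(-1/18468) - 2699*(-1/10097) = 3704/4617 + 2699/10097 = 49860571/46617849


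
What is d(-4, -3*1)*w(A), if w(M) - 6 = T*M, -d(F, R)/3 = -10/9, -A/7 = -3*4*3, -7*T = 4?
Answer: -460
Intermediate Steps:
T = -4/7 (T = -⅐*4 = -4/7 ≈ -0.57143)
A = 252 (A = -7*(-3*4)*3 = -(-84)*3 = -7*(-36) = 252)
d(F, R) = 10/3 (d(F, R) = -(-30)/9 = -3*(-10/9) = 10/3)
w(M) = 6 - 4*M/7
d(-4, -3*1)*w(A) = 10*(6 - 4/7*252)/3 = 10*(6 - 144)/3 = (10/3)*(-138) = -460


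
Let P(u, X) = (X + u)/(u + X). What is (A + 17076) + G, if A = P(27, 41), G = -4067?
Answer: 13010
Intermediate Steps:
P(u, X) = 1 (P(u, X) = (X + u)/(X + u) = 1)
A = 1
(A + 17076) + G = (1 + 17076) - 4067 = 17077 - 4067 = 13010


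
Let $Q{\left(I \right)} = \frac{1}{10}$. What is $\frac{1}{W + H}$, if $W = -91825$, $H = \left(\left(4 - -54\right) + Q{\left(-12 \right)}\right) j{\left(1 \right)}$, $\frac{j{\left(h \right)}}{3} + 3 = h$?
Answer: $- \frac{5}{460868} \approx -1.0849 \cdot 10^{-5}$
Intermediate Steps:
$Q{\left(I \right)} = \frac{1}{10}$
$j{\left(h \right)} = -9 + 3 h$
$H = - \frac{1743}{5}$ ($H = \left(\left(4 - -54\right) + \frac{1}{10}\right) \left(-9 + 3 \cdot 1\right) = \left(\left(4 + 54\right) + \frac{1}{10}\right) \left(-9 + 3\right) = \left(58 + \frac{1}{10}\right) \left(-6\right) = \frac{581}{10} \left(-6\right) = - \frac{1743}{5} \approx -348.6$)
$\frac{1}{W + H} = \frac{1}{-91825 - \frac{1743}{5}} = \frac{1}{- \frac{460868}{5}} = - \frac{5}{460868}$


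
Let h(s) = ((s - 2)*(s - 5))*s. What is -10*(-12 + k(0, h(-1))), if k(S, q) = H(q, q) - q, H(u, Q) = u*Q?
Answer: -3300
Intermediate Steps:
H(u, Q) = Q*u
h(s) = s*(-5 + s)*(-2 + s) (h(s) = ((-2 + s)*(-5 + s))*s = ((-5 + s)*(-2 + s))*s = s*(-5 + s)*(-2 + s))
k(S, q) = q² - q (k(S, q) = q*q - q = q² - q)
-10*(-12 + k(0, h(-1))) = -10*(-12 + (-(10 + (-1)² - 7*(-1)))*(-1 - (10 + (-1)² - 7*(-1)))) = -10*(-12 + (-(10 + 1 + 7))*(-1 - (10 + 1 + 7))) = -10*(-12 + (-1*18)*(-1 - 1*18)) = -10*(-12 - 18*(-1 - 18)) = -10*(-12 - 18*(-19)) = -10*(-12 + 342) = -10*330 = -3300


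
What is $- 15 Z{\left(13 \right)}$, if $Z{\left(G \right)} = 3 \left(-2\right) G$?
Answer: $1170$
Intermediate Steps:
$Z{\left(G \right)} = - 6 G$
$- 15 Z{\left(13 \right)} = - 15 \left(\left(-6\right) 13\right) = \left(-15\right) \left(-78\right) = 1170$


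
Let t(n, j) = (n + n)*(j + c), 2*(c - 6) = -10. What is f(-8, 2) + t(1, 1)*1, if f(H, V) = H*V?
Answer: -12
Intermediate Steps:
c = 1 (c = 6 + (½)*(-10) = 6 - 5 = 1)
t(n, j) = 2*n*(1 + j) (t(n, j) = (n + n)*(j + 1) = (2*n)*(1 + j) = 2*n*(1 + j))
f(-8, 2) + t(1, 1)*1 = -8*2 + (2*1*(1 + 1))*1 = -16 + (2*1*2)*1 = -16 + 4*1 = -16 + 4 = -12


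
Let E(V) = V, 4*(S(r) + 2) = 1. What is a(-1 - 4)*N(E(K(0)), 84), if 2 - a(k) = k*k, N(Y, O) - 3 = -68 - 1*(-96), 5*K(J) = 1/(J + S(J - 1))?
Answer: -713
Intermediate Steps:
S(r) = -7/4 (S(r) = -2 + (1/4)*1 = -2 + 1/4 = -7/4)
K(J) = 1/(5*(-7/4 + J)) (K(J) = 1/(5*(J - 7/4)) = 1/(5*(-7/4 + J)))
N(Y, O) = 31 (N(Y, O) = 3 + (-68 - 1*(-96)) = 3 + (-68 + 96) = 3 + 28 = 31)
a(k) = 2 - k**2 (a(k) = 2 - k*k = 2 - k**2)
a(-1 - 4)*N(E(K(0)), 84) = (2 - (-1 - 4)**2)*31 = (2 - 1*(-5)**2)*31 = (2 - 1*25)*31 = (2 - 25)*31 = -23*31 = -713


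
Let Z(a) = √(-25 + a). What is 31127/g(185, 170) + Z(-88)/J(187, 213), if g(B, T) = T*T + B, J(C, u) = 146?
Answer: 31127/29085 + I*√113/146 ≈ 1.0702 + 0.072809*I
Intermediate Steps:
g(B, T) = B + T² (g(B, T) = T² + B = B + T²)
31127/g(185, 170) + Z(-88)/J(187, 213) = 31127/(185 + 170²) + √(-25 - 88)/146 = 31127/(185 + 28900) + √(-113)*(1/146) = 31127/29085 + (I*√113)*(1/146) = 31127*(1/29085) + I*√113/146 = 31127/29085 + I*√113/146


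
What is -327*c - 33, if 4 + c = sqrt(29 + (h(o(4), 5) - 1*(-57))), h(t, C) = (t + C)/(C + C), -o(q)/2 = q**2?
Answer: 1275 - 2289*sqrt(170)/10 ≈ -1709.5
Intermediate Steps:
o(q) = -2*q**2
h(t, C) = (C + t)/(2*C) (h(t, C) = (C + t)/((2*C)) = (C + t)*(1/(2*C)) = (C + t)/(2*C))
c = -4 + 7*sqrt(170)/10 (c = -4 + sqrt(29 + ((1/2)*(5 - 2*4**2)/5 - 1*(-57))) = -4 + sqrt(29 + ((1/2)*(1/5)*(5 - 2*16) + 57)) = -4 + sqrt(29 + ((1/2)*(1/5)*(5 - 32) + 57)) = -4 + sqrt(29 + ((1/2)*(1/5)*(-27) + 57)) = -4 + sqrt(29 + (-27/10 + 57)) = -4 + sqrt(29 + 543/10) = -4 + sqrt(833/10) = -4 + 7*sqrt(170)/10 ≈ 5.1269)
-327*c - 33 = -327*(-4 + 7*sqrt(170)/10) - 33 = (1308 - 2289*sqrt(170)/10) - 33 = 1275 - 2289*sqrt(170)/10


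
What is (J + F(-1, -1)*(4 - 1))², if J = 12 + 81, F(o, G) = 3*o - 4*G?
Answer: 9216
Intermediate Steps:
F(o, G) = -4*G + 3*o
J = 93
(J + F(-1, -1)*(4 - 1))² = (93 + (-4*(-1) + 3*(-1))*(4 - 1))² = (93 + (4 - 3)*3)² = (93 + 1*3)² = (93 + 3)² = 96² = 9216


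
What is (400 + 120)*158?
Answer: 82160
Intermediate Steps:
(400 + 120)*158 = 520*158 = 82160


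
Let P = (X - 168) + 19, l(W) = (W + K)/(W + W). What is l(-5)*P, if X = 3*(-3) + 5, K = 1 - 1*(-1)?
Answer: -459/10 ≈ -45.900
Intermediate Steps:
K = 2 (K = 1 + 1 = 2)
X = -4 (X = -9 + 5 = -4)
l(W) = (2 + W)/(2*W) (l(W) = (W + 2)/(W + W) = (2 + W)/((2*W)) = (2 + W)*(1/(2*W)) = (2 + W)/(2*W))
P = -153 (P = (-4 - 168) + 19 = -172 + 19 = -153)
l(-5)*P = ((½)*(2 - 5)/(-5))*(-153) = ((½)*(-⅕)*(-3))*(-153) = (3/10)*(-153) = -459/10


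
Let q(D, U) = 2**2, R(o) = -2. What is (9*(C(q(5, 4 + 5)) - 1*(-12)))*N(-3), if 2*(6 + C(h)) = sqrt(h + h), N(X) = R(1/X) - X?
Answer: 54 + 9*sqrt(2) ≈ 66.728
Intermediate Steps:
N(X) = -2 - X
q(D, U) = 4
C(h) = -6 + sqrt(2)*sqrt(h)/2 (C(h) = -6 + sqrt(h + h)/2 = -6 + sqrt(2*h)/2 = -6 + (sqrt(2)*sqrt(h))/2 = -6 + sqrt(2)*sqrt(h)/2)
(9*(C(q(5, 4 + 5)) - 1*(-12)))*N(-3) = (9*((-6 + sqrt(2)*sqrt(4)/2) - 1*(-12)))*(-2 - 1*(-3)) = (9*((-6 + (1/2)*sqrt(2)*2) + 12))*(-2 + 3) = (9*((-6 + sqrt(2)) + 12))*1 = (9*(6 + sqrt(2)))*1 = (54 + 9*sqrt(2))*1 = 54 + 9*sqrt(2)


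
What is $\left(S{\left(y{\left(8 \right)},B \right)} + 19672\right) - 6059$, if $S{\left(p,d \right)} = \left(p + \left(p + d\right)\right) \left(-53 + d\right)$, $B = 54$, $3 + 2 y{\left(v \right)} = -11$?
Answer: $13653$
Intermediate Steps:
$y{\left(v \right)} = -7$ ($y{\left(v \right)} = - \frac{3}{2} + \frac{1}{2} \left(-11\right) = - \frac{3}{2} - \frac{11}{2} = -7$)
$S{\left(p,d \right)} = \left(-53 + d\right) \left(d + 2 p\right)$ ($S{\left(p,d \right)} = \left(p + \left(d + p\right)\right) \left(-53 + d\right) = \left(d + 2 p\right) \left(-53 + d\right) = \left(-53 + d\right) \left(d + 2 p\right)$)
$\left(S{\left(y{\left(8 \right)},B \right)} + 19672\right) - 6059 = \left(\left(54^{2} - -742 - 2862 + 2 \cdot 54 \left(-7\right)\right) + 19672\right) - 6059 = \left(\left(2916 + 742 - 2862 - 756\right) + 19672\right) - 6059 = \left(40 + 19672\right) - 6059 = 19712 - 6059 = 13653$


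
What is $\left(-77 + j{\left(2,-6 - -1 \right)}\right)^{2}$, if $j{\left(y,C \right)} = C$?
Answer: $6724$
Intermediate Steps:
$\left(-77 + j{\left(2,-6 - -1 \right)}\right)^{2} = \left(-77 - 5\right)^{2} = \left(-82\right)^{2} = 6724$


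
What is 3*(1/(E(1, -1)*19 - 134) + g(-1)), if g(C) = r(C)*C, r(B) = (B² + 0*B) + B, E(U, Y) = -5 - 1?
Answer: -3/248 ≈ -0.012097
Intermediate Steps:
E(U, Y) = -6
r(B) = B + B² (r(B) = (B² + 0) + B = B² + B = B + B²)
g(C) = C²*(1 + C) (g(C) = (C*(1 + C))*C = C²*(1 + C))
3*(1/(E(1, -1)*19 - 134) + g(-1)) = 3*(1/(-6*19 - 134) + (-1)²*(1 - 1)) = 3*(1/(-114 - 134) + 1*0) = 3*(1/(-248) + 0) = 3*(-1/248 + 0) = 3*(-1/248) = -3/248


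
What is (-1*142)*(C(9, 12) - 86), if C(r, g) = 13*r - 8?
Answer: -3266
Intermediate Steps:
C(r, g) = -8 + 13*r
(-1*142)*(C(9, 12) - 86) = (-1*142)*((-8 + 13*9) - 86) = -142*((-8 + 117) - 86) = -142*(109 - 86) = -142*23 = -3266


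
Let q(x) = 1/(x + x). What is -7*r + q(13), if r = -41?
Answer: 7463/26 ≈ 287.04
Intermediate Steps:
q(x) = 1/(2*x)
-7*r + q(13) = -7*(-41) + (½)/13 = 287 + (½)*(1/13) = 287 + 1/26 = 7463/26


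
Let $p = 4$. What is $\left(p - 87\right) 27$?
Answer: $-2241$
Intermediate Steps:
$\left(p - 87\right) 27 = \left(4 - 87\right) 27 = \left(-83\right) 27 = -2241$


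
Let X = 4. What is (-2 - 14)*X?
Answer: -64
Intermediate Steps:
(-2 - 14)*X = (-2 - 14)*4 = -16*4 = -64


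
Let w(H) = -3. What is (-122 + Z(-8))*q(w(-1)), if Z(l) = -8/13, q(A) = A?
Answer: 4782/13 ≈ 367.85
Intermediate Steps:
Z(l) = -8/13 (Z(l) = -8*1/13 = -8/13)
(-122 + Z(-8))*q(w(-1)) = (-122 - 8/13)*(-3) = -1594/13*(-3) = 4782/13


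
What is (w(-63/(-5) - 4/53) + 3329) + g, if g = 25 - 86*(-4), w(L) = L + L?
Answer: 986608/265 ≈ 3723.0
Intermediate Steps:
w(L) = 2*L
g = 369 (g = 25 + 344 = 369)
(w(-63/(-5) - 4/53) + 3329) + g = (2*(-63/(-5) - 4/53) + 3329) + 369 = (2*(-63*(-1/5) - 4*1/53) + 3329) + 369 = (2*(63/5 - 4/53) + 3329) + 369 = (2*(3319/265) + 3329) + 369 = (6638/265 + 3329) + 369 = 888823/265 + 369 = 986608/265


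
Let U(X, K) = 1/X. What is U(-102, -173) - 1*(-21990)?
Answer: 2242979/102 ≈ 21990.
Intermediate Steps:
U(-102, -173) - 1*(-21990) = 1/(-102) - 1*(-21990) = -1/102 + 21990 = 2242979/102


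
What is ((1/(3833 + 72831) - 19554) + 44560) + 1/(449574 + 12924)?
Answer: 443318204509597/17728473336 ≈ 25006.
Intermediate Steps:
((1/(3833 + 72831) - 19554) + 44560) + 1/(449574 + 12924) = ((1/76664 - 19554) + 44560) + 1/462498 = (-1499087855/76664 + 44560) + 1/462498 = 1917059985/76664 + 1/462498 = 443318204509597/17728473336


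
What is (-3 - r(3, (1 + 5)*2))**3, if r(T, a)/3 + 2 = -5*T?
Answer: 110592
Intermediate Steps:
r(T, a) = -6 - 15*T (r(T, a) = -6 + 3*(-5*T) = -6 - 15*T)
(-3 - r(3, (1 + 5)*2))**3 = (-3 - (-6 - 15*3))**3 = (-3 - (-6 - 45))**3 = (-3 - 1*(-51))**3 = (-3 + 51)**3 = 48**3 = 110592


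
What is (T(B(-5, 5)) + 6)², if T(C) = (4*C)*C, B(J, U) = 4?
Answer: 4900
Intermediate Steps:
T(C) = 4*C²
(T(B(-5, 5)) + 6)² = (4*4² + 6)² = (4*16 + 6)² = (64 + 6)² = 70² = 4900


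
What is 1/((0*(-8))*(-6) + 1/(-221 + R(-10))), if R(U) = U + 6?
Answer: -225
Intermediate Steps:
R(U) = 6 + U
1/((0*(-8))*(-6) + 1/(-221 + R(-10))) = 1/((0*(-8))*(-6) + 1/(-221 + (6 - 10))) = 1/(0*(-6) + 1/(-221 - 4)) = 1/(0 + 1/(-225)) = 1/(0 - 1/225) = 1/(-1/225) = -225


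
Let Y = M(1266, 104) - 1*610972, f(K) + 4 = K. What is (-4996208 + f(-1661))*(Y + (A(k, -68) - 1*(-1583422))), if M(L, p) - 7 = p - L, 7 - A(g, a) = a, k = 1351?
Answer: -4854783896010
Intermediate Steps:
f(K) = -4 + K
A(g, a) = 7 - a
M(L, p) = 7 + p - L (M(L, p) = 7 + (p - L) = 7 + p - L)
Y = -612127 (Y = (7 + 104 - 1*1266) - 1*610972 = (7 + 104 - 1266) - 610972 = -1155 - 610972 = -612127)
(-4996208 + f(-1661))*(Y + (A(k, -68) - 1*(-1583422))) = (-4996208 + (-4 - 1661))*(-612127 + ((7 - 1*(-68)) - 1*(-1583422))) = (-4996208 - 1665)*(-612127 + ((7 + 68) + 1583422)) = -4997873*(-612127 + (75 + 1583422)) = -4997873*(-612127 + 1583497) = -4997873*971370 = -4854783896010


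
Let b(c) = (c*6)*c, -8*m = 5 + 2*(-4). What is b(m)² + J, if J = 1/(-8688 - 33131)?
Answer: 30485027/42822656 ≈ 0.71189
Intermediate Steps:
m = 3/8 (m = -(5 + 2*(-4))/8 = -(5 - 8)/8 = -⅛*(-3) = 3/8 ≈ 0.37500)
b(c) = 6*c² (b(c) = (6*c)*c = 6*c²)
J = -1/41819 (J = 1/(-41819) = -1/41819 ≈ -2.3913e-5)
b(m)² + J = (6*(3/8)²)² - 1/41819 = (6*(9/64))² - 1/41819 = (27/32)² - 1/41819 = 729/1024 - 1/41819 = 30485027/42822656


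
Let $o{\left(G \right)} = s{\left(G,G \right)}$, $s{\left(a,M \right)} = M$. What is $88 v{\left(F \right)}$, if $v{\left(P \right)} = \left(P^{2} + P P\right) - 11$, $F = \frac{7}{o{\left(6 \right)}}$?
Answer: $- \frac{6556}{9} \approx -728.44$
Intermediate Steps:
$o{\left(G \right)} = G$
$F = \frac{7}{6} \approx 1.1667$
$v{\left(P \right)} = -11 + 2 P^{2}$ ($v{\left(P \right)} = \left(P^{2} + P^{2}\right) - 11 = 2 P^{2} - 11 = -11 + 2 P^{2}$)
$88 v{\left(F \right)} = 88 \left(-11 + 2 \left(\frac{7}{6}\right)^{2}\right) = 88 \left(-11 + 2 \cdot \frac{49}{36}\right) = 88 \left(-11 + \frac{49}{18}\right) = 88 \left(- \frac{149}{18}\right) = - \frac{6556}{9}$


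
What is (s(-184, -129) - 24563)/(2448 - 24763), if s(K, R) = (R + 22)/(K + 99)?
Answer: 2087748/1896775 ≈ 1.1007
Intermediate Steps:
s(K, R) = (22 + R)/(99 + K)
(s(-184, -129) - 24563)/(2448 - 24763) = ((22 - 129)/(99 - 184) - 24563)/(2448 - 24763) = (-107/(-85) - 24563)/(-22315) = (-1/85*(-107) - 24563)*(-1/22315) = (107/85 - 24563)*(-1/22315) = -2087748/85*(-1/22315) = 2087748/1896775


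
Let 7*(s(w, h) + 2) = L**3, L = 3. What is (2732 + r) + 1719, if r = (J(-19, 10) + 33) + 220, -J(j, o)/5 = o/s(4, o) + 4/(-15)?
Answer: 182458/39 ≈ 4678.4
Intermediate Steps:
s(w, h) = 13/7 (s(w, h) = -2 + (1/7)*3**3 = -2 + (1/7)*27 = -2 + 27/7 = 13/7)
J(j, o) = 4/3 - 35*o/13 (J(j, o) = -5*(o/(13/7) + 4/(-15)) = -5*(o*(7/13) + 4*(-1/15)) = -5*(7*o/13 - 4/15) = -5*(-4/15 + 7*o/13) = 4/3 - 35*o/13)
r = 8869/39 (r = ((4/3 - 35/13*10) + 33) + 220 = ((4/3 - 350/13) + 33) + 220 = (-998/39 + 33) + 220 = 289/39 + 220 = 8869/39 ≈ 227.41)
(2732 + r) + 1719 = (2732 + 8869/39) + 1719 = 115417/39 + 1719 = 182458/39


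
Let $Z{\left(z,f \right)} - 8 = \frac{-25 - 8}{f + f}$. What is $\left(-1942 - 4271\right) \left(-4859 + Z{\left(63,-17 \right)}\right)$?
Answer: $\frac{1024529913}{34} \approx 3.0133 \cdot 10^{7}$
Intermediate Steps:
$Z{\left(z,f \right)} = 8 - \frac{33}{2 f}$ ($Z{\left(z,f \right)} = 8 + \frac{-25 - 8}{f + f} = 8 - \frac{33}{2 f}$)
$\left(-1942 - 4271\right) \left(-4859 + Z{\left(63,-17 \right)}\right) = \left(-1942 - 4271\right) \left(-4859 + \left(8 - \frac{33}{2 \left(-17\right)}\right)\right) = - 6213 \left(-4859 + \left(8 - - \frac{33}{34}\right)\right) = - 6213 \left(-4859 + \left(8 + \frac{33}{34}\right)\right) = - 6213 \left(-4859 + \frac{305}{34}\right) = \left(-6213\right) \left(- \frac{164901}{34}\right) = \frac{1024529913}{34}$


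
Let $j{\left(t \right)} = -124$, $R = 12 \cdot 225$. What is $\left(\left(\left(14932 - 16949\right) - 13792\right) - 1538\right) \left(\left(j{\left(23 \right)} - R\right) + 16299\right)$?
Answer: $-233750825$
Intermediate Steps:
$R = 2700$
$\left(\left(\left(14932 - 16949\right) - 13792\right) - 1538\right) \left(\left(j{\left(23 \right)} - R\right) + 16299\right) = \left(\left(\left(14932 - 16949\right) - 13792\right) - 1538\right) \left(\left(-124 - 2700\right) + 16299\right) = \left(\left(-2017 - 13792\right) - 1538\right) \left(\left(-124 - 2700\right) + 16299\right) = \left(-15809 - 1538\right) \left(-2824 + 16299\right) = \left(-17347\right) 13475 = -233750825$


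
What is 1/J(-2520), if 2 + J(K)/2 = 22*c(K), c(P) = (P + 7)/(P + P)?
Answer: 180/3229 ≈ 0.055745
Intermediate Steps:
c(P) = (7 + P)/(2*P) (c(P) = (7 + P)/((2*P)) = (7 + P)*(1/(2*P)) = (7 + P)/(2*P))
J(K) = -4 + 22*(7 + K)/K (J(K) = -4 + 2*(22*((7 + K)/(2*K))) = -4 + 2*(11*(7 + K)/K) = -4 + 22*(7 + K)/K)
1/J(-2520) = 1/(18 + 154/(-2520)) = 1/(18 + 154*(-1/2520)) = 1/(18 - 11/180) = 1/(3229/180) = 180/3229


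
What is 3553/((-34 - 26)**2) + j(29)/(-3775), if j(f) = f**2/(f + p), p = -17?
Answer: 526411/543600 ≈ 0.96838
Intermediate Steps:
j(f) = f**2/(-17 + f) (j(f) = f**2/(f - 17) = f**2/(-17 + f))
3553/((-34 - 26)**2) + j(29)/(-3775) = 3553/((-34 - 26)**2) + (29**2/(-17 + 29))/(-3775) = 3553/((-60)**2) + (841/12)*(-1/3775) = 3553/3600 + (841*(1/12))*(-1/3775) = 3553*(1/3600) + (841/12)*(-1/3775) = 3553/3600 - 841/45300 = 526411/543600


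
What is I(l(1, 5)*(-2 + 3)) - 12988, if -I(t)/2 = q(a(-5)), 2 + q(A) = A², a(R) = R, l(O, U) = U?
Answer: -13034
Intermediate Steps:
q(A) = -2 + A²
I(t) = -46 (I(t) = -2*(-2 + (-5)²) = -2*(-2 + 25) = -2*23 = -46)
I(l(1, 5)*(-2 + 3)) - 12988 = -46 - 12988 = -13034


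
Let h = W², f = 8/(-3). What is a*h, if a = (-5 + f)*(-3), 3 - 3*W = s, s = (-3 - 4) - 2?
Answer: 368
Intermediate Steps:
s = -9 (s = -7 - 2 = -9)
W = 4 (W = 1 - ⅓*(-9) = 1 + 3 = 4)
f = -8/3 (f = 8*(-⅓) = -8/3 ≈ -2.6667)
a = 23 (a = (-5 - 8/3)*(-3) = -23/3*(-3) = 23)
h = 16 (h = 4² = 16)
a*h = 23*16 = 368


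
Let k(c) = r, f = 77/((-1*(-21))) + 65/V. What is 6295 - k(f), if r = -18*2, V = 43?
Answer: 6331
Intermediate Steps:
r = -36
f = 668/129 (f = 77/((-1*(-21))) + 65/43 = 77/21 + 65*(1/43) = 77*(1/21) + 65/43 = 11/3 + 65/43 = 668/129 ≈ 5.1783)
k(c) = -36
6295 - k(f) = 6295 - 1*(-36) = 6295 + 36 = 6331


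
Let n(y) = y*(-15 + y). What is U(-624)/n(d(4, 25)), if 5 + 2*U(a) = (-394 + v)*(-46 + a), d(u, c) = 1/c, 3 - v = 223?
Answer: -257109375/748 ≈ -3.4373e+5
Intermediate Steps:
v = -220 (v = 3 - 1*223 = 3 - 223 = -220)
U(a) = 28239/2 - 307*a (U(a) = -5/2 + ((-394 - 220)*(-46 + a))/2 = -5/2 + (-614*(-46 + a))/2 = -5/2 + (28244 - 614*a)/2 = -5/2 + (14122 - 307*a) = 28239/2 - 307*a)
U(-624)/n(d(4, 25)) = (28239/2 - 307*(-624))/(((-15 + 1/25)/25)) = (28239/2 + 191568)/(((-15 + 1/25)/25)) = 411375/(2*(((1/25)*(-374/25)))) = 411375/(2*(-374/625)) = (411375/2)*(-625/374) = -257109375/748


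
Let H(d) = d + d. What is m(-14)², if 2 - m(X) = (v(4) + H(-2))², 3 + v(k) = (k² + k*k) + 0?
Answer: 388129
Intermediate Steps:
v(k) = -3 + 2*k² (v(k) = -3 + ((k² + k*k) + 0) = -3 + ((k² + k²) + 0) = -3 + (2*k² + 0) = -3 + 2*k²)
H(d) = 2*d
m(X) = -623 (m(X) = 2 - ((-3 + 2*4²) + 2*(-2))² = 2 - ((-3 + 2*16) - 4)² = 2 - ((-3 + 32) - 4)² = 2 - (29 - 4)² = 2 - 1*25² = 2 - 1*625 = 2 - 625 = -623)
m(-14)² = (-623)² = 388129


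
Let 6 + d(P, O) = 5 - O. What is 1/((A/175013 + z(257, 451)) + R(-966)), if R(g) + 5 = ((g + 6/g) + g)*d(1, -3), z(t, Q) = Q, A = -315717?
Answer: -28177093/96360484337 ≈ -0.00029241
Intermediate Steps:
d(P, O) = -1 - O (d(P, O) = -6 + (5 - O) = -1 - O)
R(g) = -5 + 4*g + 12/g (R(g) = -5 + ((g + 6/g) + g)*(-1 - 1*(-3)) = -5 + (2*g + 6/g)*(-1 + 3) = -5 + (2*g + 6/g)*2 = -5 + (4*g + 12/g) = -5 + 4*g + 12/g)
1/((A/175013 + z(257, 451)) + R(-966)) = 1/((-315717/175013 + 451) + (-5 + 4*(-966) + 12/(-966))) = 1/((-315717*1/175013 + 451) + (-5 - 3864 + 12*(-1/966))) = 1/((-315717/175013 + 451) + (-5 - 3864 - 2/161)) = 1/(78615146/175013 - 622911/161) = 1/(-96360484337/28177093) = -28177093/96360484337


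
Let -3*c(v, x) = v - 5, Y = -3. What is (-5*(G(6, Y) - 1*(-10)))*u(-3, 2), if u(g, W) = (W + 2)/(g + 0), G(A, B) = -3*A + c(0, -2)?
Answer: -380/9 ≈ -42.222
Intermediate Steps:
c(v, x) = 5/3 - v/3 (c(v, x) = -(v - 5)/3 = -(-5 + v)/3 = 5/3 - v/3)
G(A, B) = 5/3 - 3*A (G(A, B) = -3*A + (5/3 - ⅓*0) = -3*A + (5/3 + 0) = -3*A + 5/3 = 5/3 - 3*A)
u(g, W) = (2 + W)/g
(-5*(G(6, Y) - 1*(-10)))*u(-3, 2) = (-5*((5/3 - 3*6) - 1*(-10)))*((2 + 2)/(-3)) = (-5*((5/3 - 18) + 10))*(-⅓*4) = -5*(-49/3 + 10)*(-4/3) = -5*(-19/3)*(-4/3) = (95/3)*(-4/3) = -380/9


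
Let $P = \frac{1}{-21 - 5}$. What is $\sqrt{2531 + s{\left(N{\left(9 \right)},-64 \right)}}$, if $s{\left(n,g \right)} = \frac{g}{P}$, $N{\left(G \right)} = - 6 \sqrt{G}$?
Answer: $\sqrt{4195} \approx 64.769$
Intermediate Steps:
$P = - \frac{1}{26}$ ($P = \frac{1}{-26} = - \frac{1}{26} \approx -0.038462$)
$s{\left(n,g \right)} = - 26 g$ ($s{\left(n,g \right)} = \frac{g}{- \frac{1}{26}} = g \left(-26\right) = - 26 g$)
$\sqrt{2531 + s{\left(N{\left(9 \right)},-64 \right)}} = \sqrt{2531 - -1664} = \sqrt{2531 + 1664} = \sqrt{4195}$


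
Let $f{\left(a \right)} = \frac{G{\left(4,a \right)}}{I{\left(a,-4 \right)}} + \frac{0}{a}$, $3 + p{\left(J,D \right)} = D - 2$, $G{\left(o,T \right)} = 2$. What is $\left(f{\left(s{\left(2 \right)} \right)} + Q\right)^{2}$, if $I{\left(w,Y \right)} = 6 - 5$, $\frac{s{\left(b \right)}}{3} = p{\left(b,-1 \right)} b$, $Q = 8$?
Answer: $100$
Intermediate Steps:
$p{\left(J,D \right)} = -5 + D$ ($p{\left(J,D \right)} = -3 + \left(D - 2\right) = -3 + \left(-2 + D\right) = -5 + D$)
$s{\left(b \right)} = - 18 b$ ($s{\left(b \right)} = 3 \left(-5 - 1\right) b = 3 \left(- 6 b\right) = - 18 b$)
$I{\left(w,Y \right)} = 1$ ($I{\left(w,Y \right)} = 6 - 5 = 1$)
$f{\left(a \right)} = 2$ ($f{\left(a \right)} = \frac{2}{1} + \frac{0}{a} = 2 \cdot 1 + 0 = 2 + 0 = 2$)
$\left(f{\left(s{\left(2 \right)} \right)} + Q\right)^{2} = \left(2 + 8\right)^{2} = 10^{2} = 100$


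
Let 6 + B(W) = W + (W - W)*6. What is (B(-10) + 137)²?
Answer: 14641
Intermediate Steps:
B(W) = -6 + W (B(W) = -6 + (W + (W - W)*6) = -6 + (W + 0*6) = -6 + (W + 0) = -6 + W)
(B(-10) + 137)² = ((-6 - 10) + 137)² = (-16 + 137)² = 121² = 14641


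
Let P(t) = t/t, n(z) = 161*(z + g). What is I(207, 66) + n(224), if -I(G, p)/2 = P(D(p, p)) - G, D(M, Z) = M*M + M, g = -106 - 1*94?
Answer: 4276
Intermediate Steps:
g = -200 (g = -106 - 94 = -200)
D(M, Z) = M + M**2 (D(M, Z) = M**2 + M = M + M**2)
n(z) = -32200 + 161*z (n(z) = 161*(z - 200) = 161*(-200 + z) = -32200 + 161*z)
P(t) = 1
I(G, p) = -2 + 2*G (I(G, p) = -2*(1 - G) = -2 + 2*G)
I(207, 66) + n(224) = (-2 + 2*207) + (-32200 + 161*224) = (-2 + 414) + (-32200 + 36064) = 412 + 3864 = 4276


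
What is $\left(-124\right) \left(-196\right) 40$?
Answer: $972160$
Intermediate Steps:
$\left(-124\right) \left(-196\right) 40 = 24304 \cdot 40 = 972160$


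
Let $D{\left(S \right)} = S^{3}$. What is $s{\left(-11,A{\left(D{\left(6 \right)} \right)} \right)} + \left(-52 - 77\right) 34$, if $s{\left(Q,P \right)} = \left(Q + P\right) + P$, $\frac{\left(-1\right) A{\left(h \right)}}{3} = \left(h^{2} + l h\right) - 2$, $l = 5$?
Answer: $-290801$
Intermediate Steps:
$A{\left(h \right)} = 6 - 15 h - 3 h^{2}$ ($A{\left(h \right)} = - 3 \left(\left(h^{2} + 5 h\right) - 2\right) = - 3 \left(-2 + h^{2} + 5 h\right) = 6 - 15 h - 3 h^{2}$)
$s{\left(Q,P \right)} = Q + 2 P$ ($s{\left(Q,P \right)} = \left(P + Q\right) + P = Q + 2 P$)
$s{\left(-11,A{\left(D{\left(6 \right)} \right)} \right)} + \left(-52 - 77\right) 34 = \left(-11 + 2 \left(6 - 15 \cdot 6^{3} - 3 \left(6^{3}\right)^{2}\right)\right) + \left(-52 - 77\right) 34 = \left(-11 + 2 \left(6 - 3240 - 3 \cdot 216^{2}\right)\right) - 4386 = \left(-11 + 2 \left(6 - 3240 - 139968\right)\right) - 4386 = \left(-11 + 2 \left(-143202\right)\right) - 4386 = \left(-11 - 286404\right) - 4386 = -286415 - 4386 = -290801$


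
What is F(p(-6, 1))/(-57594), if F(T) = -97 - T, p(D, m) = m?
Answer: 49/28797 ≈ 0.0017016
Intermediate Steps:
F(p(-6, 1))/(-57594) = (-97 - 1*1)/(-57594) = (-97 - 1)*(-1/57594) = -98*(-1/57594) = 49/28797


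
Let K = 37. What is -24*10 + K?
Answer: -203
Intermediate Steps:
-24*10 + K = -24*10 + 37 = -240 + 37 = -203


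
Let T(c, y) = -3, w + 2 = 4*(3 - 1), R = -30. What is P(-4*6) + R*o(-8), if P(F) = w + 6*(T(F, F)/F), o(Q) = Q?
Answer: 987/4 ≈ 246.75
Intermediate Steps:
w = 6 (w = -2 + 4*(3 - 1) = -2 + 4*2 = -2 + 8 = 6)
P(F) = 6 - 18/F (P(F) = 6 + 6*(-3/F) = 6 - 18/F)
P(-4*6) + R*o(-8) = (6 - 18/((-4*6))) - 30*(-8) = (6 - 18/(-24)) + 240 = (6 - 18*(-1/24)) + 240 = (6 + ¾) + 240 = 27/4 + 240 = 987/4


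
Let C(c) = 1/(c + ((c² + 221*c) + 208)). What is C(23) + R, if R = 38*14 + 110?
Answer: 3751207/5843 ≈ 642.00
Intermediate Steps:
R = 642 (R = 532 + 110 = 642)
C(c) = 1/(208 + c² + 222*c) (C(c) = 1/(c + (208 + c² + 221*c)) = 1/(208 + c² + 222*c))
C(23) + R = 1/(208 + 23² + 222*23) + 642 = 1/(208 + 529 + 5106) + 642 = 1/5843 + 642 = 3751207/5843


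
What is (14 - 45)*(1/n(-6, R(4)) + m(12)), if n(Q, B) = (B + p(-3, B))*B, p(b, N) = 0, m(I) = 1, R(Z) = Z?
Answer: -527/16 ≈ -32.938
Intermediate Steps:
n(Q, B) = B² (n(Q, B) = (B + 0)*B = B*B = B²)
(14 - 45)*(1/n(-6, R(4)) + m(12)) = (14 - 45)*(1/(4²) + 1) = -31*(1/16 + 1) = -31*17/16 = -527/16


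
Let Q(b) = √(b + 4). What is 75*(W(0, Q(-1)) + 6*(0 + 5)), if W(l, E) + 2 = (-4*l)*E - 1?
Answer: 2025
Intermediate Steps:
Q(b) = √(4 + b)
W(l, E) = -3 - 4*E*l (W(l, E) = -2 + ((-4*l)*E - 1) = -2 + (-4*E*l - 1) = -2 + (-1 - 4*E*l) = -3 - 4*E*l)
75*(W(0, Q(-1)) + 6*(0 + 5)) = 75*((-3 - 4*√(4 - 1)*0) + 6*(0 + 5)) = 75*((-3 - 4*√3*0) + 6*5) = 75*((-3 + 0) + 30) = 75*(-3 + 30) = 75*27 = 2025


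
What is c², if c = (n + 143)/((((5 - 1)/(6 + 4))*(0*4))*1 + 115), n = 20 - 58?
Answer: 441/529 ≈ 0.83365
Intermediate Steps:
n = -38
c = 21/23 (c = (-38 + 143)/((((5 - 1)/(6 + 4))*(0*4))*1 + 115) = 105/(((4/10)*0)*1 + 115) = 105/(((4*(⅒))*0)*1 + 115) = 105/(((⅖)*0)*1 + 115) = 105/(0*1 + 115) = 105/(0 + 115) = 105/115 = 105*(1/115) = 21/23 ≈ 0.91304)
c² = (21/23)² = 441/529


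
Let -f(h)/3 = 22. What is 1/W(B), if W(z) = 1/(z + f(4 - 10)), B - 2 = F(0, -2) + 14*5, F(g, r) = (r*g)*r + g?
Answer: 6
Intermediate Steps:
f(h) = -66 (f(h) = -3*22 = -66)
F(g, r) = g + g*r² (F(g, r) = (g*r)*r + g = g*r² + g = g + g*r²)
B = 72 (B = 2 + (0*(1 + (-2)²) + 14*5) = 2 + (0*(1 + 4) + 70) = 2 + (0*5 + 70) = 2 + (0 + 70) = 2 + 70 = 72)
W(z) = 1/(-66 + z) (W(z) = 1/(z - 66) = 1/(-66 + z))
1/W(B) = 1/(1/(-66 + 72)) = 1/(1/6) = 1/(⅙) = 6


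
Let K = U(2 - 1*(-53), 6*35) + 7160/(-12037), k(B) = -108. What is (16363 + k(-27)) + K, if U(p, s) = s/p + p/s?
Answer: 90414964795/5561094 ≈ 16258.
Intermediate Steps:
U(p, s) = p/s + s/p
K = 19381825/5561094 (K = ((2 - 1*(-53))/((6*35)) + (6*35)/(2 - 1*(-53))) + 7160/(-12037) = ((2 + 53)/210 + 210/(2 + 53)) + 7160*(-1/12037) = (55*(1/210) + 210/55) - 7160/12037 = (11/42 + 210*(1/55)) - 7160/12037 = (11/42 + 42/11) - 7160/12037 = 1885/462 - 7160/12037 = 19381825/5561094 ≈ 3.4853)
(16363 + k(-27)) + K = (16363 - 108) + 19381825/5561094 = 16255 + 19381825/5561094 = 90414964795/5561094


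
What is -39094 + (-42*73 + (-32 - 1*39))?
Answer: -42231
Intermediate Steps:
-39094 + (-42*73 + (-32 - 1*39)) = -39094 + (-3066 + (-32 - 39)) = -39094 + (-3066 - 71) = -39094 - 3137 = -42231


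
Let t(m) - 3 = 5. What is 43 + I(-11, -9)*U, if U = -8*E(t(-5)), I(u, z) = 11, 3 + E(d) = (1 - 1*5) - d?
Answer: 1363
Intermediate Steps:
t(m) = 8 (t(m) = 3 + 5 = 8)
E(d) = -7 - d (E(d) = -3 + ((1 - 1*5) - d) = -3 + ((1 - 5) - d) = -3 + (-4 - d) = -7 - d)
U = 120 (U = -8*(-7 - 1*8) = -8*(-7 - 8) = -8*(-15) = 120)
43 + I(-11, -9)*U = 43 + 11*120 = 43 + 1320 = 1363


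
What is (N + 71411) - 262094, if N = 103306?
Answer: -87377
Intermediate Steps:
(N + 71411) - 262094 = (103306 + 71411) - 262094 = 174717 - 262094 = -87377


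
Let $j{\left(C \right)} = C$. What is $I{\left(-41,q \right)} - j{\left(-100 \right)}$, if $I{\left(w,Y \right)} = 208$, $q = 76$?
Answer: $308$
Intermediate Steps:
$I{\left(-41,q \right)} - j{\left(-100 \right)} = 208 - -100 = 208 + 100 = 308$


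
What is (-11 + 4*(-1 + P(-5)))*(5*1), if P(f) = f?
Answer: -175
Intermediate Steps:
(-11 + 4*(-1 + P(-5)))*(5*1) = (-11 + 4*(-1 - 5))*(5*1) = (-11 + 4*(-6))*5 = (-11 - 24)*5 = -35*5 = -175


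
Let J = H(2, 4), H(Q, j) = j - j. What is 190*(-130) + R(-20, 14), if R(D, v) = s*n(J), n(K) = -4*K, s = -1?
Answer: -24700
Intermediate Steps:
H(Q, j) = 0
J = 0
R(D, v) = 0 (R(D, v) = -(-4)*0 = -1*0 = 0)
190*(-130) + R(-20, 14) = 190*(-130) + 0 = -24700 + 0 = -24700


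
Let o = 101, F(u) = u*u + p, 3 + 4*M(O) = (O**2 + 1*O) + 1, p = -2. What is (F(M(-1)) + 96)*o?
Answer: 38077/4 ≈ 9519.3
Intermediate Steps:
M(O) = -1/2 + O/4 + O**2/4 (M(O) = -3/4 + ((O**2 + 1*O) + 1)/4 = -3/4 + ((O**2 + O) + 1)/4 = -3/4 + ((O + O**2) + 1)/4 = -3/4 + (1 + O + O**2)/4 = -3/4 + (1/4 + O/4 + O**2/4) = -1/2 + O/4 + O**2/4)
F(u) = -2 + u**2 (F(u) = u*u - 2 = u**2 - 2 = -2 + u**2)
(F(M(-1)) + 96)*o = ((-2 + (-1/2 + (1/4)*(-1) + (1/4)*(-1)**2)**2) + 96)*101 = ((-2 + (-1/2 - 1/4 + (1/4)*1)**2) + 96)*101 = ((-2 + (-1/2 - 1/4 + 1/4)**2) + 96)*101 = ((-2 + (-1/2)**2) + 96)*101 = ((-2 + 1/4) + 96)*101 = (-7/4 + 96)*101 = (377/4)*101 = 38077/4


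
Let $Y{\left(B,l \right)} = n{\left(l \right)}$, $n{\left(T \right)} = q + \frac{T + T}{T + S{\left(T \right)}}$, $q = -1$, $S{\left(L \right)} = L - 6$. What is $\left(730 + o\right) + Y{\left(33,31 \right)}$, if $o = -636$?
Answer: $\frac{2635}{28} \approx 94.107$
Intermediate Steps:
$S{\left(L \right)} = -6 + L$ ($S{\left(L \right)} = L - 6 = -6 + L$)
$n{\left(T \right)} = -1 + \frac{2 T}{-6 + 2 T}$ ($n{\left(T \right)} = -1 + \frac{T + T}{T + \left(-6 + T\right)} = -1 + \frac{2 T}{-6 + 2 T}$)
$Y{\left(B,l \right)} = \frac{3}{-3 + l}$
$\left(730 + o\right) + Y{\left(33,31 \right)} = \left(730 - 636\right) + \frac{3}{-3 + 31} = 94 + \frac{3}{28} = \frac{2635}{28}$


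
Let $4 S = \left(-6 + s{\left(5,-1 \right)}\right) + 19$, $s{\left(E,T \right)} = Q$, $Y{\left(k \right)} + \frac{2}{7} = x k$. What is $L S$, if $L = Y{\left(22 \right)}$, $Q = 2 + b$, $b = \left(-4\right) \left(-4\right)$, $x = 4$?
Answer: $\frac{9517}{14} \approx 679.79$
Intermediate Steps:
$b = 16$
$Y{\left(k \right)} = - \frac{2}{7} + 4 k$
$Q = 18$ ($Q = 2 + 16 = 18$)
$s{\left(E,T \right)} = 18$
$L = \frac{614}{7}$ ($L = - \frac{2}{7} + 4 \cdot 22 = - \frac{2}{7} + 88 = \frac{614}{7} \approx 87.714$)
$S = \frac{31}{4}$ ($S = \frac{\left(-6 + 18\right) + 19}{4} = \frac{12 + 19}{4} = \frac{1}{4} \cdot 31 = \frac{31}{4} \approx 7.75$)
$L S = \frac{614}{7} \cdot \frac{31}{4} = \frac{9517}{14}$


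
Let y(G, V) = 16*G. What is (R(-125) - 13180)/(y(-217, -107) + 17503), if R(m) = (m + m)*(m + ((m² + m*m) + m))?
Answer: -7763180/14031 ≈ -553.29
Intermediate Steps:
R(m) = 2*m*(2*m + 2*m²) (R(m) = (2*m)*(m + ((m² + m²) + m)) = (2*m)*(m + (2*m² + m)) = (2*m)*(m + (m + 2*m²)) = (2*m)*(2*m + 2*m²) = 2*m*(2*m + 2*m²))
(R(-125) - 13180)/(y(-217, -107) + 17503) = (4*(-125)²*(1 - 125) - 13180)/(16*(-217) + 17503) = (4*15625*(-124) - 13180)/(-3472 + 17503) = (-7750000 - 13180)/14031 = -7763180*1/14031 = -7763180/14031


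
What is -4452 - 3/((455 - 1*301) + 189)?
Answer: -1527039/343 ≈ -4452.0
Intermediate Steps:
-4452 - 3/((455 - 1*301) + 189) = -4452 - 3/((455 - 301) + 189) = -4452 - 3/(154 + 189) = -4452 - 3/343 = -1527039/343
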